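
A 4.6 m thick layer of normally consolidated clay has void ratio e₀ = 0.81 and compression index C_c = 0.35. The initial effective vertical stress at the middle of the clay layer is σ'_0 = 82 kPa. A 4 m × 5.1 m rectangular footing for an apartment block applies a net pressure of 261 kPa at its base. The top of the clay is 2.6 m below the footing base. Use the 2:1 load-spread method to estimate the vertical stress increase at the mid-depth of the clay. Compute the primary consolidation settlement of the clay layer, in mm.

S_c ≈ 212 mm

Mid-depth of clay below the footing base: z = 2.6 + 4.6/2 = 4.9 m.
Stress increase at mid-clay by the 2:1 spreading method:
Δσ = qBL/((B+z)(L+z)) = 261×4×5.1/((4+4.9)(5.1+4.9)) = 59.825 kPa
Final effective stress: σ'_f = σ'_0 + Δσ = 82 + 59.825 = 141.82 kPa.
Normally consolidated clay, so the full stress increment lies on the virgin compression line:
S_c = C_c·H/(1+e₀)·log₁₀(σ'_f/σ'_0) = 0.35×4.6/(1+0.81)×log₁₀(141.82/82)
    = 0.8895 × 0.23792 = 0.2116 m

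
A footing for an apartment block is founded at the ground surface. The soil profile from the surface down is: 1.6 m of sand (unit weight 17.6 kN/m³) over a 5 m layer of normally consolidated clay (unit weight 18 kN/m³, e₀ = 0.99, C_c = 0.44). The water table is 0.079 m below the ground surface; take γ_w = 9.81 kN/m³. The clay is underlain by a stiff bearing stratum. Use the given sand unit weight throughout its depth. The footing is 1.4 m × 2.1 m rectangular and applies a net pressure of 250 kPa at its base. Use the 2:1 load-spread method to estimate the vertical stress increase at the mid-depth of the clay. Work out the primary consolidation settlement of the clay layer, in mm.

S_c ≈ 237 mm

Mid-depth of clay below the ground surface: z = 1.6 + 5/2 = 4.1 m.
Total vertical stress at mid-clay: σ_v = 17.6×1.6 + 18×2.5 = 73.16 kPa.
Pore pressure: u = 9.81×(4.1 − 0.079) = 39.446 kPa.
Initial effective stress: σ'_0 = σ_v − u = 73.16 − 39.446 = 33.714 kPa.
Stress increase at mid-clay by the 2:1 spreading method:
Δσ = qBL/((B+z)(L+z)) = 250×1.4×2.1/((1.4+4.1)(2.1+4.1)) = 21.554 kPa
Final effective stress: σ'_f = σ'_0 + Δσ = 33.714 + 21.554 = 55.268 kPa.
Normally consolidated clay, so the full stress increment lies on the virgin compression line:
S_c = C_c·H/(1+e₀)·log₁₀(σ'_f/σ'_0) = 0.44×5/(1+0.99)×log₁₀(55.268/33.714)
    = 1.1055 × 0.21466 = 0.2373 m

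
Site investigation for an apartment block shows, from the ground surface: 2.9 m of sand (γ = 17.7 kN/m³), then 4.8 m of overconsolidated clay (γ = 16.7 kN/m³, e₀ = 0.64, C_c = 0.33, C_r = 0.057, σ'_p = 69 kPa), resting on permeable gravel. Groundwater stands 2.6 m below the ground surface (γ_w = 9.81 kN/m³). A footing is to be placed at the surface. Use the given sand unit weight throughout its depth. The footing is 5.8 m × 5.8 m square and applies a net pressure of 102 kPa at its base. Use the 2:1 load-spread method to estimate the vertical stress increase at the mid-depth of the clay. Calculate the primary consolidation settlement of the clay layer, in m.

S_c ≈ 0.129 m

Mid-depth of clay below the ground surface: z = 2.9 + 4.8/2 = 5.3 m.
Total vertical stress at mid-clay: σ_v = 17.7×2.9 + 16.7×2.4 = 91.41 kPa.
Pore pressure: u = 9.81×(5.3 − 2.6) = 26.487 kPa.
Initial effective stress: σ'_0 = σ_v − u = 91.41 − 26.487 = 64.923 kPa.
Stress increase at mid-clay by the 2:1 spreading method:
Δσ = qBL/((B+z)(L+z)) = 102×5.8×5.8/((5.8+5.3)(5.8+5.3)) = 27.849 kPa
Final effective stress: σ'_f = 64.923 + 27.849 = 92.772 kPa.
σ'_f = 92.772 > σ'_p = 69 kPa, so the stress path crosses the preconsolidation pressure — recompression up to σ'_p, then virgin compression beyond:
S_c = H/(1+e₀)·[C_r·log₁₀(σ'_p/σ'_0) + C_c·log₁₀(σ'_f/σ'_p)]
    = 4.8/1.64 × [0.057×log₁₀(69/64.923) + 0.33×log₁₀(92.772/69)]
    = 2.9268 × [0.0015077 + 0.042427] = 0.1286 m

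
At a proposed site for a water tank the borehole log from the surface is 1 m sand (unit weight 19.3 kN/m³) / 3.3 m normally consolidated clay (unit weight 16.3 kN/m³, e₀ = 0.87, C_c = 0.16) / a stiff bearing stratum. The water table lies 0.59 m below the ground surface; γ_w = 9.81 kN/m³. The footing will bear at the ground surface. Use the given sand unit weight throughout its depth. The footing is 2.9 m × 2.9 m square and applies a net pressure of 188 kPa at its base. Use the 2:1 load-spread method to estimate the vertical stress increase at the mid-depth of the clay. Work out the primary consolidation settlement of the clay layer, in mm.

S_c ≈ 134 mm

Mid-depth of clay below the ground surface: z = 1 + 3.3/2 = 2.65 m.
Total vertical stress at mid-clay: σ_v = 19.3×1 + 16.3×1.65 = 46.195 kPa.
Pore pressure: u = 9.81×(2.65 − 0.59) = 20.209 kPa.
Initial effective stress: σ'_0 = σ_v − u = 46.195 − 20.209 = 25.986 kPa.
Stress increase at mid-clay by the 2:1 spreading method:
Δσ = qBL/((B+z)(L+z)) = 188×2.9×2.9/((2.9+2.65)(2.9+2.65)) = 51.33 kPa
Final effective stress: σ'_f = σ'_0 + Δσ = 25.986 + 51.33 = 77.316 kPa.
Normally consolidated clay, so the full stress increment lies on the virgin compression line:
S_c = C_c·H/(1+e₀)·log₁₀(σ'_f/σ'_0) = 0.16×3.3/(1+0.87)×log₁₀(77.316/25.986)
    = 0.28235 × 0.47353 = 0.1337 m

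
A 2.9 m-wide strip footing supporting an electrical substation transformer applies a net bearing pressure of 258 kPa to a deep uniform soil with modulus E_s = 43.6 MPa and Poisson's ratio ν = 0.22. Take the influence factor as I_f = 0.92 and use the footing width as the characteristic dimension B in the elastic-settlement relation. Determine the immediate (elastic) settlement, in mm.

S_e ≈ 15 mm

Immediate (elastic) settlement: S_e = q·B·(1−ν²)/E_s · I_f.
E_s = 43.6 MPa = 43600 kPa.
S_e = 258 × 2.9 × (1 − 0.22²) / 43600 × 0.92
    = 258 × 2.9 × 0.9516 / 43600 × 0.92
    = 0.01502 m = 15.02 mm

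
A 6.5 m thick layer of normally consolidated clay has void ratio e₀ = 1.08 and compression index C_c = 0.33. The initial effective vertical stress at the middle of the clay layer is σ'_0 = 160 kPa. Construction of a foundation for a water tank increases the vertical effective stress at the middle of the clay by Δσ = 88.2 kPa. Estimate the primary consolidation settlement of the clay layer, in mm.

S_c ≈ 197 mm

Final effective stress: σ'_f = σ'_0 + Δσ = 160 + 88.2 = 248.2 kPa.
Normally consolidated clay, so the full stress increment lies on the virgin compression line:
S_c = C_c·H/(1+e₀)·log₁₀(σ'_f/σ'_0) = 0.33×6.5/(1+1.08)×log₁₀(248.2/160)
    = 1.0312 × 0.19068 = 0.1966 m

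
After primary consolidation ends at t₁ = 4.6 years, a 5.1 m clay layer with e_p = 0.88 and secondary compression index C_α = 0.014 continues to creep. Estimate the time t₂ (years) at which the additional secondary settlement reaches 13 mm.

S_s = C_α·H/(1+e_p)·log₁₀(t₂/t₁) ⇒ log₁₀(t₂/t₁) = S_s·(1+e_p)/(C_α·H).
log₁₀(t₂/t₁) = 0.013 × (1+0.88) / (0.014×5.1) = 0.3423
t₂ = t₁ × 10^0.3423 = 4.6 × 2.199 = 10.12 years

t₂ ≈ 10.1 years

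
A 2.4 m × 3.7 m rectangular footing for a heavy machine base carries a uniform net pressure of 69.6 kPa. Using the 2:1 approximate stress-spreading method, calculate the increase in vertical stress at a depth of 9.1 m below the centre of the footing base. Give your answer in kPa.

By the 2:1 method the load spreads at 1 horizontal : 2 vertical, so at depth z the loaded area has grown by z in each plan dimension:
Δσ = qBL/((B+z)(L+z)) = 69.6×2.4×3.7/((2.4+9.1)(3.7+9.1)) = 4.1987 kPa

Δσ_z ≈ 4.2 kPa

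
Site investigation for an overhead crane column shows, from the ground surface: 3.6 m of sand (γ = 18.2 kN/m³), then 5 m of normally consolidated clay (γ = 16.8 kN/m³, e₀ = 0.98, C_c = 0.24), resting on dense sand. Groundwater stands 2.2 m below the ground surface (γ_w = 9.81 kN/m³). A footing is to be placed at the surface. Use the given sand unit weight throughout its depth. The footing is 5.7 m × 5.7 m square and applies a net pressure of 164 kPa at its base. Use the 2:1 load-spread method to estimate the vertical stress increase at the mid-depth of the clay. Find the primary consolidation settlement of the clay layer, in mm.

Mid-depth of clay below the ground surface: z = 3.6 + 5/2 = 6.1 m.
Total vertical stress at mid-clay: σ_v = 18.2×3.6 + 16.8×2.5 = 107.52 kPa.
Pore pressure: u = 9.81×(6.1 − 2.2) = 38.259 kPa.
Initial effective stress: σ'_0 = σ_v − u = 107.52 − 38.259 = 69.261 kPa.
Stress increase at mid-clay by the 2:1 spreading method:
Δσ = qBL/((B+z)(L+z)) = 164×5.7×5.7/((5.7+6.1)(5.7+6.1)) = 38.267 kPa
Final effective stress: σ'_f = σ'_0 + Δσ = 69.261 + 38.267 = 107.53 kPa.
Normally consolidated clay, so the full stress increment lies on the virgin compression line:
S_c = C_c·H/(1+e₀)·log₁₀(σ'_f/σ'_0) = 0.24×5/(1+0.98)×log₁₀(107.53/69.261)
    = 0.60606 × 0.19104 = 0.1158 m

S_c ≈ 116 mm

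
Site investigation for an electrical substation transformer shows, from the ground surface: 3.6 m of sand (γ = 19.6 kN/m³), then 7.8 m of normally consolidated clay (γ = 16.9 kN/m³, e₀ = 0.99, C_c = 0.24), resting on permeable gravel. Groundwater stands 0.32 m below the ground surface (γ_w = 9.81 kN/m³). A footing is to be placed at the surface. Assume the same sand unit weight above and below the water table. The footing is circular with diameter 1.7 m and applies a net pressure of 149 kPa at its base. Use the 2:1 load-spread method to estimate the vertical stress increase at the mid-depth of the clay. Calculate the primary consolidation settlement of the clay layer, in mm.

Mid-depth of clay below the ground surface: z = 3.6 + 7.8/2 = 7.5 m.
Total vertical stress at mid-clay: σ_v = 19.6×3.6 + 16.9×3.9 = 136.47 kPa.
Pore pressure: u = 9.81×(7.5 − 0.32) = 70.436 kPa.
Initial effective stress: σ'_0 = σ_v − u = 136.47 − 70.436 = 66.034 kPa.
Stress increase at mid-clay by the 2:1 spreading method:
Δσ ≈ qD²/(D+z)² = 149×1.7²/(1.7+7.5)² = 5.0875 kPa
Final effective stress: σ'_f = σ'_0 + Δσ = 66.034 + 5.0875 = 71.122 kPa.
Normally consolidated clay, so the full stress increment lies on the virgin compression line:
S_c = C_c·H/(1+e₀)·log₁₀(σ'_f/σ'_0) = 0.24×7.8/(1+0.99)×log₁₀(71.122/66.034)
    = 0.9407 × 0.032236 = 0.03032 m

S_c ≈ 30.3 mm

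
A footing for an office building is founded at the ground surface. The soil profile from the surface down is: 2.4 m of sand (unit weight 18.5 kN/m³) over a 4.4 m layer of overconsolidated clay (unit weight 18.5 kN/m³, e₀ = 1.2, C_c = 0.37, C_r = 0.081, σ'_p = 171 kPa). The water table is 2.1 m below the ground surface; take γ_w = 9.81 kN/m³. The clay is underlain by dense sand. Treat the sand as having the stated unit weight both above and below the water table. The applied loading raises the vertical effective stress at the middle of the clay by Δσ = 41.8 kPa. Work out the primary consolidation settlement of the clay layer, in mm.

S_c ≈ 36.9 mm

Mid-depth of clay below the ground surface: z = 2.4 + 4.4/2 = 4.6 m.
Total vertical stress at mid-clay: σ_v = 18.5×2.4 + 18.5×2.2 = 85.1 kPa.
Pore pressure: u = 9.81×(4.6 − 2.1) = 24.525 kPa.
Initial effective stress: σ'_0 = σ_v − u = 85.1 − 24.525 = 60.575 kPa.
Final effective stress: σ'_f = 60.575 + 41.8 = 102.38 kPa.
σ'_f = 102.38 ≤ σ'_p = 171 kPa, so the clay remains overconsolidated and only the recompression index applies:
S_c = C_r·H/(1+e₀)·log₁₀(σ'_f/σ'_0) = 0.081×4.4/2.2×log₁₀(102.38/60.575)
    = 0.162 × 0.22792 = 0.03692 m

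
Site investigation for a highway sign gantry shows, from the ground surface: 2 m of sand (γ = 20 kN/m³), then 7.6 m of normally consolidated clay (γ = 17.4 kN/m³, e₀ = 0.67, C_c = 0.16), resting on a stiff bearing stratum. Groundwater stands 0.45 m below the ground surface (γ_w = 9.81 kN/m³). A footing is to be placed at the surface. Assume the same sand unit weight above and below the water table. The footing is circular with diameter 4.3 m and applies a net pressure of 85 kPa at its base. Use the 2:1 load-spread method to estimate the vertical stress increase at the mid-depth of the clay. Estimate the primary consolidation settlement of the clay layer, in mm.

Mid-depth of clay below the ground surface: z = 2 + 7.6/2 = 5.8 m.
Total vertical stress at mid-clay: σ_v = 20×2 + 17.4×3.8 = 106.12 kPa.
Pore pressure: u = 9.81×(5.8 − 0.45) = 52.483 kPa.
Initial effective stress: σ'_0 = σ_v − u = 106.12 − 52.483 = 53.637 kPa.
Stress increase at mid-clay by the 2:1 spreading method:
Δσ ≈ qD²/(D+z)² = 85×4.3²/(4.3+5.8)² = 15.407 kPa
Final effective stress: σ'_f = σ'_0 + Δσ = 53.637 + 15.407 = 69.044 kPa.
Normally consolidated clay, so the full stress increment lies on the virgin compression line:
S_c = C_c·H/(1+e₀)·log₁₀(σ'_f/σ'_0) = 0.16×7.6/(1+0.67)×log₁₀(69.044/53.637)
    = 0.72814 × 0.10966 = 0.07985 m

S_c ≈ 79.8 mm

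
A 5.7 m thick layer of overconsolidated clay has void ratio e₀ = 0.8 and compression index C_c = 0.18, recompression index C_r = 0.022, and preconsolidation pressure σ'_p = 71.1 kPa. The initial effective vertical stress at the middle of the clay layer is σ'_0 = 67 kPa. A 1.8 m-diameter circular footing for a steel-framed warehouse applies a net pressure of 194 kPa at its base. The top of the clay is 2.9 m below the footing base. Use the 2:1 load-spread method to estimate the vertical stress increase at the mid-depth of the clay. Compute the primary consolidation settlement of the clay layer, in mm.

Mid-depth of clay below the footing base: z = 2.9 + 5.7/2 = 5.75 m.
Stress increase at mid-clay by the 2:1 spreading method:
Δσ ≈ qD²/(D+z)² = 194×1.8²/(1.8+5.75)² = 11.027 kPa
Final effective stress: σ'_f = 67 + 11.027 = 78.027 kPa.
σ'_f = 78.027 > σ'_p = 71.1 kPa, so the stress path crosses the preconsolidation pressure — recompression up to σ'_p, then virgin compression beyond:
S_c = H/(1+e₀)·[C_r·log₁₀(σ'_p/σ'_0) + C_c·log₁₀(σ'_f/σ'_p)]
    = 5.7/1.8 × [0.022×log₁₀(71.1/67) + 0.18×log₁₀(78.027/71.1)]
    = 3.1667 × [0.00056749 + 0.0072676] = 0.02481 m

S_c ≈ 24.8 mm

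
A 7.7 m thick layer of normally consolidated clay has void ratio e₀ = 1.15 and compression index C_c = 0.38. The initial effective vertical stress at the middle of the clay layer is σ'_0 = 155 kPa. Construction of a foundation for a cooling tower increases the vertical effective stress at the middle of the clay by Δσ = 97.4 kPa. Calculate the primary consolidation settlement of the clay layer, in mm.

S_c ≈ 288 mm

Final effective stress: σ'_f = σ'_0 + Δσ = 155 + 97.4 = 252.4 kPa.
Normally consolidated clay, so the full stress increment lies on the virgin compression line:
S_c = C_c·H/(1+e₀)·log₁₀(σ'_f/σ'_0) = 0.38×7.7/(1+1.15)×log₁₀(252.4/155)
    = 1.3609 × 0.21176 = 0.2882 m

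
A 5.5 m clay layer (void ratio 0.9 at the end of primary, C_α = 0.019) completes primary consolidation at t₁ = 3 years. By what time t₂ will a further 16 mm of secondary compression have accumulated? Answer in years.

S_s = C_α·H/(1+e_p)·log₁₀(t₂/t₁) ⇒ log₁₀(t₂/t₁) = S_s·(1+e_p)/(C_α·H).
log₁₀(t₂/t₁) = 0.016 × (1+0.9) / (0.019×5.5) = 0.2909
t₂ = t₁ × 10^0.2909 = 3 × 1.954 = 5.862 years

t₂ ≈ 5.86 years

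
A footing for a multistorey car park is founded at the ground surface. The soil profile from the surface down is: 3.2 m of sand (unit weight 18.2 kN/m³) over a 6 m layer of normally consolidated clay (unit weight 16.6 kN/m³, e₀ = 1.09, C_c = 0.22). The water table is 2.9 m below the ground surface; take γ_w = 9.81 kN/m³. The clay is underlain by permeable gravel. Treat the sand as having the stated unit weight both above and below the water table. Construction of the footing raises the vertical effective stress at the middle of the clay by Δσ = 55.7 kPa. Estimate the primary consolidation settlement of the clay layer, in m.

Mid-depth of clay below the ground surface: z = 3.2 + 6/2 = 6.2 m.
Total vertical stress at mid-clay: σ_v = 18.2×3.2 + 16.6×3 = 108.04 kPa.
Pore pressure: u = 9.81×(6.2 − 2.9) = 32.373 kPa.
Initial effective stress: σ'_0 = σ_v − u = 108.04 − 32.373 = 75.667 kPa.
Final effective stress: σ'_f = σ'_0 + Δσ = 75.667 + 55.7 = 131.37 kPa.
Normally consolidated clay, so the full stress increment lies on the virgin compression line:
S_c = C_c·H/(1+e₀)·log₁₀(σ'_f/σ'_0) = 0.22×6/(1+1.09)×log₁₀(131.37/75.667)
    = 0.63158 × 0.23959 = 0.1513 m

S_c ≈ 0.151 m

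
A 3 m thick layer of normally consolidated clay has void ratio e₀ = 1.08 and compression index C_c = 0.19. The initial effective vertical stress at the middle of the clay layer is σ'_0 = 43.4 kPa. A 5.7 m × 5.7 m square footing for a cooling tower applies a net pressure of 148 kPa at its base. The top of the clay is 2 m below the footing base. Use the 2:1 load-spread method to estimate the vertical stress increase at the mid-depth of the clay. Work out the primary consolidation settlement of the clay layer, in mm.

S_c ≈ 99.6 mm

Mid-depth of clay below the footing base: z = 2 + 3/2 = 3.5 m.
Stress increase at mid-clay by the 2:1 spreading method:
Δσ = qBL/((B+z)(L+z)) = 148×5.7×5.7/((5.7+3.5)(5.7+3.5)) = 56.811 kPa
Final effective stress: σ'_f = σ'_0 + Δσ = 43.4 + 56.811 = 100.21 kPa.
Normally consolidated clay, so the full stress increment lies on the virgin compression line:
S_c = C_c·H/(1+e₀)·log₁₀(σ'_f/σ'_0) = 0.19×3/(1+1.08)×log₁₀(100.21/43.4)
    = 0.27404 × 0.36342 = 0.09959 m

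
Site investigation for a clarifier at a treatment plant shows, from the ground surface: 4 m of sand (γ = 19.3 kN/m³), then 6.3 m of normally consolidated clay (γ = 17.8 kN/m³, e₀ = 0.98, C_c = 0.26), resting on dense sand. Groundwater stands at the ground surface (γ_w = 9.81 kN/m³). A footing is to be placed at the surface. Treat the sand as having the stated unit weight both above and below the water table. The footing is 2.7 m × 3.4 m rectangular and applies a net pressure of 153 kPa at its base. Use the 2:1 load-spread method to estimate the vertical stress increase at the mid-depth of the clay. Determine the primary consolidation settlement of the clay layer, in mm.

S_c ≈ 69.7 mm

Mid-depth of clay below the ground surface: z = 4 + 6.3/2 = 7.15 m.
Total vertical stress at mid-clay: σ_v = 19.3×4 + 17.8×3.15 = 133.27 kPa.
Pore pressure: u = 9.81×(7.15 − 0) = 70.142 kPa.
Initial effective stress: σ'_0 = σ_v − u = 133.27 − 70.142 = 63.128 kPa.
Stress increase at mid-clay by the 2:1 spreading method:
Δσ = qBL/((B+z)(L+z)) = 153×2.7×3.4/((2.7+7.15)(3.4+7.15)) = 13.516 kPa
Final effective stress: σ'_f = σ'_0 + Δσ = 63.128 + 13.516 = 76.644 kPa.
Normally consolidated clay, so the full stress increment lies on the virgin compression line:
S_c = C_c·H/(1+e₀)·log₁₀(σ'_f/σ'_0) = 0.26×6.3/(1+0.98)×log₁₀(76.644/63.128)
    = 0.82727 × 0.084256 = 0.0697 m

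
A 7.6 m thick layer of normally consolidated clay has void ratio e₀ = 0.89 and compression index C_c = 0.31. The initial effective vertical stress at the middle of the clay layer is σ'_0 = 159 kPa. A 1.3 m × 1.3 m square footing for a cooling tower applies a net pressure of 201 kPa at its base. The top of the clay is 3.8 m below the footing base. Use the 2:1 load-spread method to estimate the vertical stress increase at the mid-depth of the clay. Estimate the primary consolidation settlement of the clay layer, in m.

S_c ≈ 0.0144 m

Mid-depth of clay below the footing base: z = 3.8 + 7.6/2 = 7.6 m.
Stress increase at mid-clay by the 2:1 spreading method:
Δσ = qBL/((B+z)(L+z)) = 201×1.3×1.3/((1.3+7.6)(1.3+7.6)) = 4.2885 kPa
Final effective stress: σ'_f = σ'_0 + Δσ = 159 + 4.2885 = 163.29 kPa.
Normally consolidated clay, so the full stress increment lies on the virgin compression line:
S_c = C_c·H/(1+e₀)·log₁₀(σ'_f/σ'_0) = 0.31×7.6/(1+0.89)×log₁₀(163.29/159)
    = 1.2466 × 0.011562 = 0.01441 m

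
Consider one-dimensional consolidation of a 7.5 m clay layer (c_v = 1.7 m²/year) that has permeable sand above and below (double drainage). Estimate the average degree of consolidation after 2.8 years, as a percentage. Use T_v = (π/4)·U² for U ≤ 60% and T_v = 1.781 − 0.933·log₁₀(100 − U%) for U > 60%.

Drainage path length: H_d = H/2 = 3.75 m (double drainage).
T_v = c_v·t/H_d² = 1.7×2.8/3.75² = 0.33849.
T_v = 0.33849 corresponds to the U > 60% branch:
U = 1 − 10^((1.781 − T_v)/0.933)/100 = 0.6484

U ≈ 64.8 %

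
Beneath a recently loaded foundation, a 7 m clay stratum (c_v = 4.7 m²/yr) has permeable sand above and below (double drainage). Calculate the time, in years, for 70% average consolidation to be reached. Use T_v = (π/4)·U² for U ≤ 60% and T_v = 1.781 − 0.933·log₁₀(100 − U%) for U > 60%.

Drainage path length: H_d = H/2 = 3.5 m (double drainage).
U > 60%: T_v = 1.781 − 0.933·log₁₀(100 − 70) = 0.40285.
t = T_v·H_d²/c_v = 0.40285×3.5²/4.7 = 1.05 years.

t ≈ 1.05 years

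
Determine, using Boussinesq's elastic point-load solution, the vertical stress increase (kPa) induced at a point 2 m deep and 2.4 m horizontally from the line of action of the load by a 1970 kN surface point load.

Boussinesq vertical stress below a point load on an elastic half-space:
Δσ_z = 3P/(2πz²) · [1 + (r/z)²]^(−5/2)
r/z = 2.4/2 = 1.2; [1+(r/z)²]^(−5/2) = 0.10753.
Δσ_z = 3×1970/(2π×2²) × 0.10753 = 235.15 × 0.10753 = 25.29 kPa

Δσ_z ≈ 25.3 kPa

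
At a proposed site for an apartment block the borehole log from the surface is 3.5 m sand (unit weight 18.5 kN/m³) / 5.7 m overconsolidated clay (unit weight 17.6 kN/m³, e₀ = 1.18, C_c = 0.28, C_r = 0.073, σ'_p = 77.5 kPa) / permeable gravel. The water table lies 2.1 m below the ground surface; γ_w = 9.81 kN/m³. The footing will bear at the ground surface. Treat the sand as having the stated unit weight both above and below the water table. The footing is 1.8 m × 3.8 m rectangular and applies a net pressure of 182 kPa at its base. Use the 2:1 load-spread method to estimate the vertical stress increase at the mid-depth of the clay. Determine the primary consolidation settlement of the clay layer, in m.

Mid-depth of clay below the ground surface: z = 3.5 + 5.7/2 = 6.35 m.
Total vertical stress at mid-clay: σ_v = 18.5×3.5 + 17.6×2.85 = 114.91 kPa.
Pore pressure: u = 9.81×(6.35 − 2.1) = 41.693 kPa.
Initial effective stress: σ'_0 = σ_v − u = 114.91 − 41.693 = 73.217 kPa.
Stress increase at mid-clay by the 2:1 spreading method:
Δσ = qBL/((B+z)(L+z)) = 182×1.8×3.8/((1.8+6.35)(3.8+6.35)) = 15.049 kPa
Final effective stress: σ'_f = 73.217 + 15.049 = 88.266 kPa.
σ'_f = 88.266 > σ'_p = 77.5 kPa, so the stress path crosses the preconsolidation pressure — recompression up to σ'_p, then virgin compression beyond:
S_c = H/(1+e₀)·[C_r·log₁₀(σ'_p/σ'_0) + C_c·log₁₀(σ'_f/σ'_p)]
    = 5.7/2.18 × [0.073×log₁₀(77.5/73.217) + 0.28×log₁₀(88.266/77.5)]
    = 2.6147 × [0.0018024 + 0.015818] = 0.04607 m

S_c ≈ 0.0461 m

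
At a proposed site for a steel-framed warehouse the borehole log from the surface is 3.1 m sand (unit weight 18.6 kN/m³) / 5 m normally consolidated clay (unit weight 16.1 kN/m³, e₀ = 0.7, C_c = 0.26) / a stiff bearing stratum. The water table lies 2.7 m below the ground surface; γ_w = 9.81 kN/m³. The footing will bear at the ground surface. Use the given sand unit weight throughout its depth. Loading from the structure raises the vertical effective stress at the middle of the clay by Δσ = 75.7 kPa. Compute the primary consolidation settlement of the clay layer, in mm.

Mid-depth of clay below the ground surface: z = 3.1 + 5/2 = 5.6 m.
Total vertical stress at mid-clay: σ_v = 18.6×3.1 + 16.1×2.5 = 97.91 kPa.
Pore pressure: u = 9.81×(5.6 − 2.7) = 28.449 kPa.
Initial effective stress: σ'_0 = σ_v − u = 97.91 − 28.449 = 69.461 kPa.
Final effective stress: σ'_f = σ'_0 + Δσ = 69.461 + 75.7 = 145.16 kPa.
Normally consolidated clay, so the full stress increment lies on the virgin compression line:
S_c = C_c·H/(1+e₀)·log₁₀(σ'_f/σ'_0) = 0.26×5/(1+0.7)×log₁₀(145.16/69.461)
    = 0.76471 × 0.32011 = 0.2448 m

S_c ≈ 245 mm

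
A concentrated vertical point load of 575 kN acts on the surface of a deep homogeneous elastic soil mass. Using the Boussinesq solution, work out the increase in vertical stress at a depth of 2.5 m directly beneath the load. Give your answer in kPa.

Δσ_z ≈ 43.9 kPa

Boussinesq vertical stress below a point load on an elastic half-space:
Δσ_z = 3P/(2πz²) · [1 + (r/z)²]^(−5/2)
r/z = 0/2.5 = 0; [1+(r/z)²]^(−5/2) = 1.
Δσ_z = 3×575/(2π×2.5²) × 1 = 43.927 × 1 = 43.93 kPa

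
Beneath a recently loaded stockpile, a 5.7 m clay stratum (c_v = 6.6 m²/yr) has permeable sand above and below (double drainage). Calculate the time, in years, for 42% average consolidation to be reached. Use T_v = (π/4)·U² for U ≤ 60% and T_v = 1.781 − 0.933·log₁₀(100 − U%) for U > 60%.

t ≈ 0.17 years

Drainage path length: H_d = H/2 = 2.85 m (double drainage).
U ≤ 60%: T_v = (π/4)·U² = (π/4)×0.42² = 0.13854.
t = T_v·H_d²/c_v = 0.13854×2.85²/6.6 = 0.1705 years.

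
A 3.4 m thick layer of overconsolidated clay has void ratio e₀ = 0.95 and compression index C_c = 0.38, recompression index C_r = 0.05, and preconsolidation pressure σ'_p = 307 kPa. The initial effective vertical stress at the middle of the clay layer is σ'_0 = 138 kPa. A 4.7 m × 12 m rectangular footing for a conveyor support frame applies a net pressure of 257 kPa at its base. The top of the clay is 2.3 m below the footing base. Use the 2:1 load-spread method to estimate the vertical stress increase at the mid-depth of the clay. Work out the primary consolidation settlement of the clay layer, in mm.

Mid-depth of clay below the footing base: z = 2.3 + 3.4/2 = 4 m.
Stress increase at mid-clay by the 2:1 spreading method:
Δσ = qBL/((B+z)(L+z)) = 257×4.7×12/((4.7+4)(12+4)) = 104.13 kPa
Final effective stress: σ'_f = 138 + 104.13 = 242.13 kPa.
σ'_f = 242.13 ≤ σ'_p = 307 kPa, so the clay remains overconsolidated and only the recompression index applies:
S_c = C_r·H/(1+e₀)·log₁₀(σ'_f/σ'_0) = 0.05×3.4/1.95×log₁₀(242.13/138)
    = 0.08718 × 0.24417 = 0.02129 m

S_c ≈ 21.3 mm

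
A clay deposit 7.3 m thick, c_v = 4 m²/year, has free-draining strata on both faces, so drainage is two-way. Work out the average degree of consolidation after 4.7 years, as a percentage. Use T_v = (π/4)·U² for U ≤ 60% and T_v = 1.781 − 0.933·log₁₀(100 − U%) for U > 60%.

U ≈ 97.5 %

Drainage path length: H_d = H/2 = 3.65 m (double drainage).
T_v = c_v·t/H_d² = 4×4.7/3.65² = 1.4111.
T_v = 1.4111 corresponds to the U > 60% branch:
U = 1 − 10^((1.781 − T_v)/0.933)/100 = 0.9751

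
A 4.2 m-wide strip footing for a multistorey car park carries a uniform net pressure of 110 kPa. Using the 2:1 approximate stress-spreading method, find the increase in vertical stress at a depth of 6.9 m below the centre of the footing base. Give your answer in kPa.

Δσ_z ≈ 41.6 kPa

By the 2:1 method the load spreads at 1 horizontal : 2 vertical, so at depth z the loaded area has grown by z in each plan dimension:
Δσ = qB/(B+z) = 110×4.2/(4.2+6.9) = 41.622 kPa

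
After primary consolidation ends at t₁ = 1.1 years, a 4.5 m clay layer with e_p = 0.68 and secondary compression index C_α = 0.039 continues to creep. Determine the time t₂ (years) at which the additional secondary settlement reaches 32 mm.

t₂ ≈ 2.23 years

S_s = C_α·H/(1+e_p)·log₁₀(t₂/t₁) ⇒ log₁₀(t₂/t₁) = S_s·(1+e_p)/(C_α·H).
log₁₀(t₂/t₁) = 0.032 × (1+0.68) / (0.039×4.5) = 0.3063
t₂ = t₁ × 10^0.3063 = 1.1 × 2.025 = 2.227 years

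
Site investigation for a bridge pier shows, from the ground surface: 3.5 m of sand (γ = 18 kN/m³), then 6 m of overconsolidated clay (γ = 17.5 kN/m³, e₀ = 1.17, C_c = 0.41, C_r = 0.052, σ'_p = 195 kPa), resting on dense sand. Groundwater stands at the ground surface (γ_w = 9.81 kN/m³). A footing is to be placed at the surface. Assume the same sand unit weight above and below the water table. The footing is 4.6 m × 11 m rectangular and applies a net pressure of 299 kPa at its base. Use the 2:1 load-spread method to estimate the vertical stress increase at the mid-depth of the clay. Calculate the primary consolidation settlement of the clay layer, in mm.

Mid-depth of clay below the ground surface: z = 3.5 + 6/2 = 6.5 m.
Total vertical stress at mid-clay: σ_v = 18×3.5 + 17.5×3 = 115.5 kPa.
Pore pressure: u = 9.81×(6.5 − 0) = 63.765 kPa.
Initial effective stress: σ'_0 = σ_v − u = 115.5 − 63.765 = 51.735 kPa.
Stress increase at mid-clay by the 2:1 spreading method:
Δσ = qBL/((B+z)(L+z)) = 299×4.6×11/((4.6+6.5)(11+6.5)) = 77.886 kPa
Final effective stress: σ'_f = 51.735 + 77.886 = 129.62 kPa.
σ'_f = 129.62 ≤ σ'_p = 195 kPa, so the clay remains overconsolidated and only the recompression index applies:
S_c = C_r·H/(1+e₀)·log₁₀(σ'_f/σ'_0) = 0.052×6/2.17×log₁₀(129.62/51.735)
    = 0.14378 × 0.39889 = 0.05735 m

S_c ≈ 57.4 mm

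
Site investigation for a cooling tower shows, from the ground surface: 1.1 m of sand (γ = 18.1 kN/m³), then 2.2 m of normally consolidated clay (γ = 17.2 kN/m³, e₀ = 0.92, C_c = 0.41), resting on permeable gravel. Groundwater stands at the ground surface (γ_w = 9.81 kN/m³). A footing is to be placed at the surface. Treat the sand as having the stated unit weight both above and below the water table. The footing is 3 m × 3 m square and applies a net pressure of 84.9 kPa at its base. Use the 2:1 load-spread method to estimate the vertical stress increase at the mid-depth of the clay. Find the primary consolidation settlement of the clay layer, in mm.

S_c ≈ 198 mm

Mid-depth of clay below the ground surface: z = 1.1 + 2.2/2 = 2.2 m.
Total vertical stress at mid-clay: σ_v = 18.1×1.1 + 17.2×1.1 = 38.83 kPa.
Pore pressure: u = 9.81×(2.2 − 0) = 21.582 kPa.
Initial effective stress: σ'_0 = σ_v − u = 38.83 − 21.582 = 17.248 kPa.
Stress increase at mid-clay by the 2:1 spreading method:
Δσ = qBL/((B+z)(L+z)) = 84.9×3×3/((3+2.2)(3+2.2)) = 28.258 kPa
Final effective stress: σ'_f = σ'_0 + Δσ = 17.248 + 28.258 = 45.506 kPa.
Normally consolidated clay, so the full stress increment lies on the virgin compression line:
S_c = C_c·H/(1+e₀)·log₁₀(σ'_f/σ'_0) = 0.41×2.2/(1+0.92)×log₁₀(45.506/17.248)
    = 0.46979 × 0.42133 = 0.1979 m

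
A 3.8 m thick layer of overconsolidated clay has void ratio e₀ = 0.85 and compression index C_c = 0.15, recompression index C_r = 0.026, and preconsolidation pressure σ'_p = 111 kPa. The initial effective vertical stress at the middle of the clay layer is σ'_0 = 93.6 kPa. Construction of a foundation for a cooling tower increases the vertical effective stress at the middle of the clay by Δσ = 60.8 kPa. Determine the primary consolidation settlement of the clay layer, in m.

S_c ≈ 0.0481 m

Final effective stress: σ'_f = 93.6 + 60.8 = 154.4 kPa.
σ'_f = 154.4 > σ'_p = 111 kPa, so the stress path crosses the preconsolidation pressure — recompression up to σ'_p, then virgin compression beyond:
S_c = H/(1+e₀)·[C_r·log₁₀(σ'_p/σ'_0) + C_c·log₁₀(σ'_f/σ'_p)]
    = 3.8/1.85 × [0.026×log₁₀(111/93.6) + 0.15×log₁₀(154.4/111)]
    = 2.0541 × [0.0019252 + 0.021499] = 0.04812 m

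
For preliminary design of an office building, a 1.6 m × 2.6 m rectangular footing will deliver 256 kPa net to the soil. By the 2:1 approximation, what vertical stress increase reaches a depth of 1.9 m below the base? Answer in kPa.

Δσ_z ≈ 67.6 kPa

By the 2:1 method the load spreads at 1 horizontal : 2 vertical, so at depth z the loaded area has grown by z in each plan dimension:
Δσ = qBL/((B+z)(L+z)) = 256×1.6×2.6/((1.6+1.9)(2.6+1.9)) = 67.617 kPa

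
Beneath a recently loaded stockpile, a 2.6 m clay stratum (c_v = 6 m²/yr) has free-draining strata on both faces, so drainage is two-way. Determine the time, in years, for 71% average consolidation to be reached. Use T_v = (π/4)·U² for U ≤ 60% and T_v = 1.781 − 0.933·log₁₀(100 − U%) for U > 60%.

Drainage path length: H_d = H/2 = 1.3 m (double drainage).
U > 60%: T_v = 1.781 − 0.933·log₁₀(100 − 71) = 0.41658.
t = T_v·H_d²/c_v = 0.41658×1.3²/6 = 0.1173 years.

t ≈ 0.117 years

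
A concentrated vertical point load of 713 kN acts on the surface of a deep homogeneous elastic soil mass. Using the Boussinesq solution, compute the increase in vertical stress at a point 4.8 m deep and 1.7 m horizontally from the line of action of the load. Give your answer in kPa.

Boussinesq vertical stress below a point load on an elastic half-space:
Δσ_z = 3P/(2πz²) · [1 + (r/z)²]^(−5/2)
r/z = 1.7/4.8 = 0.35417; [1+(r/z)²]^(−5/2) = 0.74422.
Δσ_z = 3×713/(2π×4.8²) × 0.74422 = 14.776 × 0.74422 = 11 kPa

Δσ_z ≈ 11 kPa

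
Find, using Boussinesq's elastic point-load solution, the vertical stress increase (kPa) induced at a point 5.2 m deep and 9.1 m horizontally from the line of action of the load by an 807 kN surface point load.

Boussinesq vertical stress below a point load on an elastic half-space:
Δσ_z = 3P/(2πz²) · [1 + (r/z)²]^(−5/2)
r/z = 9.1/5.2 = 1.75; [1+(r/z)²]^(−5/2) = 0.030062.
Δσ_z = 3×807/(2π×5.2²) × 0.030062 = 14.25 × 0.030062 = 0.4284 kPa

Δσ_z ≈ 0.428 kPa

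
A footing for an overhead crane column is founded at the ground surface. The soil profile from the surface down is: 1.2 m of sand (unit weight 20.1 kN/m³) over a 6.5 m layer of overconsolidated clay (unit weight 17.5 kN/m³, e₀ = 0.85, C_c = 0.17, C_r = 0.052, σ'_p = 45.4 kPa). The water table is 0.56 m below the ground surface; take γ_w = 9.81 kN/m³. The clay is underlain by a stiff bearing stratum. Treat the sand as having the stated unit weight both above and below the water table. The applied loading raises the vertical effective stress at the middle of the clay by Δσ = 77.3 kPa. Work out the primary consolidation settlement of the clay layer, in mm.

S_c ≈ 257 mm

Mid-depth of clay below the ground surface: z = 1.2 + 6.5/2 = 4.45 m.
Total vertical stress at mid-clay: σ_v = 20.1×1.2 + 17.5×3.25 = 80.995 kPa.
Pore pressure: u = 9.81×(4.45 − 0.56) = 38.161 kPa.
Initial effective stress: σ'_0 = σ_v − u = 80.995 − 38.161 = 42.834 kPa.
Final effective stress: σ'_f = 42.834 + 77.3 = 120.13 kPa.
σ'_f = 120.13 > σ'_p = 45.4 kPa, so the stress path crosses the preconsolidation pressure — recompression up to σ'_p, then virgin compression beyond:
S_c = H/(1+e₀)·[C_r·log₁₀(σ'_p/σ'_0) + C_c·log₁₀(σ'_f/σ'_p)]
    = 6.5/1.85 × [0.052×log₁₀(45.4/42.834) + 0.17×log₁₀(120.13/45.4)]
    = 3.5135 × [0.0013139 + 0.071841] = 0.257 m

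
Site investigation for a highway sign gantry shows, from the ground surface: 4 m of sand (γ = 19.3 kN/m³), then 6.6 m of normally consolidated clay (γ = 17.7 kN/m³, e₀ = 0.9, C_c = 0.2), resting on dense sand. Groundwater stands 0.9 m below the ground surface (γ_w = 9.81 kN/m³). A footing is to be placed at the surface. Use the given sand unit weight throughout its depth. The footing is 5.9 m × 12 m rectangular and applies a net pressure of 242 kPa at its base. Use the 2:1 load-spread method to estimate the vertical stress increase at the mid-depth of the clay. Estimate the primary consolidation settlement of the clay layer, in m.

S_c ≈ 0.197 m

Mid-depth of clay below the ground surface: z = 4 + 6.6/2 = 7.3 m.
Total vertical stress at mid-clay: σ_v = 19.3×4 + 17.7×3.3 = 135.61 kPa.
Pore pressure: u = 9.81×(7.3 − 0.9) = 62.784 kPa.
Initial effective stress: σ'_0 = σ_v − u = 135.61 − 62.784 = 72.826 kPa.
Stress increase at mid-clay by the 2:1 spreading method:
Δσ = qBL/((B+z)(L+z)) = 242×5.9×12/((5.9+7.3)(12+7.3)) = 67.254 kPa
Final effective stress: σ'_f = σ'_0 + Δσ = 72.826 + 67.254 = 140.08 kPa.
Normally consolidated clay, so the full stress increment lies on the virgin compression line:
S_c = C_c·H/(1+e₀)·log₁₀(σ'_f/σ'_0) = 0.2×6.6/(1+0.9)×log₁₀(140.08/72.826)
    = 0.69474 × 0.28409 = 0.1974 m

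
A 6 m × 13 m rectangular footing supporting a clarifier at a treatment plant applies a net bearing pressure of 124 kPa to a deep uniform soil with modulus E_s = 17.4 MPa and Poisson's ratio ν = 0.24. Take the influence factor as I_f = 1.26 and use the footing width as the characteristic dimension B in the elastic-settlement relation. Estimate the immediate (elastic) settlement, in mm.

S_e ≈ 50.8 mm

Immediate (elastic) settlement: S_e = q·B·(1−ν²)/E_s · I_f.
E_s = 17.4 MPa = 17400 kPa.
S_e = 124 × 6 × (1 − 0.24²) / 17400 × 1.26
    = 124 × 6 × 0.9424 / 17400 × 1.26
    = 0.05077 m = 50.77 mm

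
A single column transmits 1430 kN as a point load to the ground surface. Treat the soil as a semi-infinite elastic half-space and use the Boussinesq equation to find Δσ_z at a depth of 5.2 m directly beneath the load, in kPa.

Boussinesq vertical stress below a point load on an elastic half-space:
Δσ_z = 3P/(2πz²) · [1 + (r/z)²]^(−5/2)
r/z = 0/5.2 = 0; [1+(r/z)²]^(−5/2) = 1.
Δσ_z = 3×1430/(2π×5.2²) × 1 = 25.251 × 1 = 25.25 kPa

Δσ_z ≈ 25.3 kPa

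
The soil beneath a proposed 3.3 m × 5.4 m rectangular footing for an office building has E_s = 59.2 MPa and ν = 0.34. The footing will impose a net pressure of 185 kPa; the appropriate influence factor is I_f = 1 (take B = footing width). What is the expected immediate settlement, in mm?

S_e ≈ 9.12 mm

Immediate (elastic) settlement: S_e = q·B·(1−ν²)/E_s · I_f.
E_s = 59.2 MPa = 59200 kPa.
S_e = 185 × 3.3 × (1 − 0.34²) / 59200 × 1
    = 185 × 3.3 × 0.8844 / 59200 × 1
    = 0.00912 m = 9.12 mm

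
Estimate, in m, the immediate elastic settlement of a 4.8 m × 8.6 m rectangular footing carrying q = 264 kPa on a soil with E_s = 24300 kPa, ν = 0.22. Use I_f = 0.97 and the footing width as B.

Immediate (elastic) settlement: S_e = q·B·(1−ν²)/E_s · I_f.
S_e = 264 × 4.8 × (1 − 0.22²) / 24300 × 0.97
    = 264 × 4.8 × 0.9516 / 24300 × 0.97
    = 0.04814 m

S_e ≈ 0.0481 m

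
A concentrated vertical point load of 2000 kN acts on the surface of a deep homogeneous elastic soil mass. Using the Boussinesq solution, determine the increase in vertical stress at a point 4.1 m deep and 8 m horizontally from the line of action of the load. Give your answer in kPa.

Boussinesq vertical stress below a point load on an elastic half-space:
Δσ_z = 3P/(2πz²) · [1 + (r/z)²]^(−5/2)
r/z = 8/4.1 = 1.9512; [1+(r/z)²]^(−5/2) = 0.019736.
Δσ_z = 3×2000/(2π×4.1²) × 0.019736 = 56.807 × 0.019736 = 1.121 kPa

Δσ_z ≈ 1.12 kPa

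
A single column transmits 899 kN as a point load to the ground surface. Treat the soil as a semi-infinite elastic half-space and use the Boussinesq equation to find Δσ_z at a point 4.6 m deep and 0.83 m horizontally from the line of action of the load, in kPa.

Boussinesq vertical stress below a point load on an elastic half-space:
Δσ_z = 3P/(2πz²) · [1 + (r/z)²]^(−5/2)
r/z = 0.83/4.6 = 0.18043; [1+(r/z)²]^(−5/2) = 0.92303.
Δσ_z = 3×899/(2π×4.6²) × 0.92303 = 20.285 × 0.92303 = 18.72 kPa

Δσ_z ≈ 18.7 kPa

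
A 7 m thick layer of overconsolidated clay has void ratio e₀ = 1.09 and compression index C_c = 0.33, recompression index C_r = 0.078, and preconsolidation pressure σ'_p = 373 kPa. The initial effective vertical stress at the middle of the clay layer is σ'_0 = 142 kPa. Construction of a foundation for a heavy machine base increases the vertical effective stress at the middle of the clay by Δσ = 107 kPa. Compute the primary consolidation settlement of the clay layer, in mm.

S_c ≈ 63.7 mm

Final effective stress: σ'_f = 142 + 107 = 249 kPa.
σ'_f = 249 ≤ σ'_p = 373 kPa, so the clay remains overconsolidated and only the recompression index applies:
S_c = C_r·H/(1+e₀)·log₁₀(σ'_f/σ'_0) = 0.078×7/2.09×log₁₀(249/142)
    = 0.26125 × 0.24391 = 0.06372 m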